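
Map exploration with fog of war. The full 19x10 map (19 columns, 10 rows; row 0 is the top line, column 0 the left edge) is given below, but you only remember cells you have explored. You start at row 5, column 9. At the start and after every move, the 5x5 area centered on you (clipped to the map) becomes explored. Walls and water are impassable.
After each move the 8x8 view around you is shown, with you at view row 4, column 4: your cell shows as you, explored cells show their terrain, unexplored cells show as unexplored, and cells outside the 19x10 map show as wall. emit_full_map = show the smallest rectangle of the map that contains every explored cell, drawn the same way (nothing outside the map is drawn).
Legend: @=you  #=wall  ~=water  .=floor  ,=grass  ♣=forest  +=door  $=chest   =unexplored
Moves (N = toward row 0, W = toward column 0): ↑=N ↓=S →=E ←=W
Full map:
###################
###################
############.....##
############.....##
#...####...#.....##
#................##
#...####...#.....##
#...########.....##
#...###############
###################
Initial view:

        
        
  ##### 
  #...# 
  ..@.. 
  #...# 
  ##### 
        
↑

        
        
  ##### 
  ##### 
  #.@.# 
  ..... 
  #...# 
  ##### 

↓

        
  ##### 
  ##### 
  #...# 
  ..@.. 
  #...# 
  ##### 
        

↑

        
        
  ##### 
  ##### 
  #.@.# 
  ..... 
  #...# 
  ##### 

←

        
        
  ######
  ######
  ##@..#
  ......
  ##...#
   #####

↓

        
  ######
  ######
  ##...#
  ..@...
  ##...#
  ######
        

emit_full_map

######
######
##...#
..@...
##...#
######

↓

  ######
  ######
  ##...#
  ......
  ##@..#
  ######
  ##### 
        

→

 ###### 
 ###### 
 ##...# 
 ...... 
 ##.@.# 
 ###### 
 ###### 
        

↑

        
 ###### 
 ###### 
 ##...# 
 ...@.. 
 ##...# 
 ###### 
 ###### 

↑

        
        
 ###### 
 ###### 
 ##.@.# 
 ...... 
 ##...# 
 ###### 

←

        
        
  ######
  ######
  ##@..#
  ......
  ##...#
  ######

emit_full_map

######
######
##@..#
......
##...#
######
######

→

        
        
 ###### 
 ###### 
 ##.@.# 
 ...... 
 ##...# 
 ###### 

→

        
        
######. 
######. 
##..@#. 
....... 
##...#. 
######  

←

        
        
 ######.
 ######.
 ##.@.#.
 .......
 ##...#.
 ###### 

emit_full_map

######.
######.
##.@.#.
.......
##...#.
###### 
###### 


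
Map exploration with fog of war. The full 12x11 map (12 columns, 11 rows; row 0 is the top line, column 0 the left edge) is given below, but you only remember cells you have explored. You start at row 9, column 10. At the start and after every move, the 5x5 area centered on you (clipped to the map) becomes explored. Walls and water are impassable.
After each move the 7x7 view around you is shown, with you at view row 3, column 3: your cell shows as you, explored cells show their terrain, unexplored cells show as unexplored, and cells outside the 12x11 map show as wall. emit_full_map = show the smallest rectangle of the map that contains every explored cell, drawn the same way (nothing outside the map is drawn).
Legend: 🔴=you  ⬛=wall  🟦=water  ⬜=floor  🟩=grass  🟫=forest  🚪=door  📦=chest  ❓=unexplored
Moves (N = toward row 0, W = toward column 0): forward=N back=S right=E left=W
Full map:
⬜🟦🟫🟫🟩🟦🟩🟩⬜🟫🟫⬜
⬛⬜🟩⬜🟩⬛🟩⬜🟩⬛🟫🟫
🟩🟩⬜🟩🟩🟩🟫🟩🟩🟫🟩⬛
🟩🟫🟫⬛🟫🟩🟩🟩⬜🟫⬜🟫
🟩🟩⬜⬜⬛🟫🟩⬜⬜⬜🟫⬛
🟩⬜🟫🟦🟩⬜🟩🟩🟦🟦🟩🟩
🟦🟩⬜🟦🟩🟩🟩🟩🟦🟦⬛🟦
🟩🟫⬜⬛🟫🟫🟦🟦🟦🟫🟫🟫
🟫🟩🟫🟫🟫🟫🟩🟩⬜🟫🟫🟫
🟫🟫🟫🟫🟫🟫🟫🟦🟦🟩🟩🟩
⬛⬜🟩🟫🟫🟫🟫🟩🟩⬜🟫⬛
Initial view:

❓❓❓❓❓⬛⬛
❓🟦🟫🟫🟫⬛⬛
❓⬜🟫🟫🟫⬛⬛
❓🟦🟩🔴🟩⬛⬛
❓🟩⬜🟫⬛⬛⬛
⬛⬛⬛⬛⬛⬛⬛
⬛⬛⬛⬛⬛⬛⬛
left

❓❓❓❓❓❓⬛
❓🟦🟦🟫🟫🟫⬛
❓🟩⬜🟫🟫🟫⬛
❓🟦🟦🔴🟩🟩⬛
❓🟩🟩⬜🟫⬛⬛
⬛⬛⬛⬛⬛⬛⬛
⬛⬛⬛⬛⬛⬛⬛

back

❓🟦🟦🟫🟫🟫⬛
❓🟩⬜🟫🟫🟫⬛
❓🟦🟦🟩🟩🟩⬛
❓🟩🟩🔴🟫⬛⬛
⬛⬛⬛⬛⬛⬛⬛
⬛⬛⬛⬛⬛⬛⬛
⬛⬛⬛⬛⬛⬛⬛

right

🟦🟦🟫🟫🟫⬛⬛
🟩⬜🟫🟫🟫⬛⬛
🟦🟦🟩🟩🟩⬛⬛
🟩🟩⬜🔴⬛⬛⬛
⬛⬛⬛⬛⬛⬛⬛
⬛⬛⬛⬛⬛⬛⬛
⬛⬛⬛⬛⬛⬛⬛

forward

❓❓❓❓❓⬛⬛
🟦🟦🟫🟫🟫⬛⬛
🟩⬜🟫🟫🟫⬛⬛
🟦🟦🟩🔴🟩⬛⬛
🟩🟩⬜🟫⬛⬛⬛
⬛⬛⬛⬛⬛⬛⬛
⬛⬛⬛⬛⬛⬛⬛

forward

❓❓❓❓❓⬛⬛
❓🟦🟦⬛🟦⬛⬛
🟦🟦🟫🟫🟫⬛⬛
🟩⬜🟫🔴🟫⬛⬛
🟦🟦🟩🟩🟩⬛⬛
🟩🟩⬜🟫⬛⬛⬛
⬛⬛⬛⬛⬛⬛⬛

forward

❓❓❓❓❓⬛⬛
❓🟦🟦🟩🟩⬛⬛
❓🟦🟦⬛🟦⬛⬛
🟦🟦🟫🔴🟫⬛⬛
🟩⬜🟫🟫🟫⬛⬛
🟦🟦🟩🟩🟩⬛⬛
🟩🟩⬜🟫⬛⬛⬛

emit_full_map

❓🟦🟦🟩🟩
❓🟦🟦⬛🟦
🟦🟦🟫🔴🟫
🟩⬜🟫🟫🟫
🟦🟦🟩🟩🟩
🟩🟩⬜🟫⬛

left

❓❓❓❓❓❓⬛
❓🟩🟦🟦🟩🟩⬛
❓🟩🟦🟦⬛🟦⬛
❓🟦🟦🔴🟫🟫⬛
❓🟩⬜🟫🟫🟫⬛
❓🟦🟦🟩🟩🟩⬛
❓🟩🟩⬜🟫⬛⬛

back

❓🟩🟦🟦🟩🟩⬛
❓🟩🟦🟦⬛🟦⬛
❓🟦🟦🟫🟫🟫⬛
❓🟩⬜🔴🟫🟫⬛
❓🟦🟦🟩🟩🟩⬛
❓🟩🟩⬜🟫⬛⬛
⬛⬛⬛⬛⬛⬛⬛

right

🟩🟦🟦🟩🟩⬛⬛
🟩🟦🟦⬛🟦⬛⬛
🟦🟦🟫🟫🟫⬛⬛
🟩⬜🟫🔴🟫⬛⬛
🟦🟦🟩🟩🟩⬛⬛
🟩🟩⬜🟫⬛⬛⬛
⬛⬛⬛⬛⬛⬛⬛

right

🟦🟦🟩🟩⬛⬛⬛
🟦🟦⬛🟦⬛⬛⬛
🟦🟫🟫🟫⬛⬛⬛
⬜🟫🟫🔴⬛⬛⬛
🟦🟩🟩🟩⬛⬛⬛
🟩⬜🟫⬛⬛⬛⬛
⬛⬛⬛⬛⬛⬛⬛

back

🟦🟦⬛🟦⬛⬛⬛
🟦🟫🟫🟫⬛⬛⬛
⬜🟫🟫🟫⬛⬛⬛
🟦🟩🟩🔴⬛⬛⬛
🟩⬜🟫⬛⬛⬛⬛
⬛⬛⬛⬛⬛⬛⬛
⬛⬛⬛⬛⬛⬛⬛

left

🟩🟦🟦⬛🟦⬛⬛
🟦🟦🟫🟫🟫⬛⬛
🟩⬜🟫🟫🟫⬛⬛
🟦🟦🟩🔴🟩⬛⬛
🟩🟩⬜🟫⬛⬛⬛
⬛⬛⬛⬛⬛⬛⬛
⬛⬛⬛⬛⬛⬛⬛

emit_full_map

🟩🟦🟦🟩🟩
🟩🟦🟦⬛🟦
🟦🟦🟫🟫🟫
🟩⬜🟫🟫🟫
🟦🟦🟩🔴🟩
🟩🟩⬜🟫⬛

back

🟦🟦🟫🟫🟫⬛⬛
🟩⬜🟫🟫🟫⬛⬛
🟦🟦🟩🟩🟩⬛⬛
🟩🟩⬜🔴⬛⬛⬛
⬛⬛⬛⬛⬛⬛⬛
⬛⬛⬛⬛⬛⬛⬛
⬛⬛⬛⬛⬛⬛⬛

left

❓🟦🟦🟫🟫🟫⬛
❓🟩⬜🟫🟫🟫⬛
❓🟦🟦🟩🟩🟩⬛
❓🟩🟩🔴🟫⬛⬛
⬛⬛⬛⬛⬛⬛⬛
⬛⬛⬛⬛⬛⬛⬛
⬛⬛⬛⬛⬛⬛⬛

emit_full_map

🟩🟦🟦🟩🟩
🟩🟦🟦⬛🟦
🟦🟦🟫🟫🟫
🟩⬜🟫🟫🟫
🟦🟦🟩🟩🟩
🟩🟩🔴🟫⬛


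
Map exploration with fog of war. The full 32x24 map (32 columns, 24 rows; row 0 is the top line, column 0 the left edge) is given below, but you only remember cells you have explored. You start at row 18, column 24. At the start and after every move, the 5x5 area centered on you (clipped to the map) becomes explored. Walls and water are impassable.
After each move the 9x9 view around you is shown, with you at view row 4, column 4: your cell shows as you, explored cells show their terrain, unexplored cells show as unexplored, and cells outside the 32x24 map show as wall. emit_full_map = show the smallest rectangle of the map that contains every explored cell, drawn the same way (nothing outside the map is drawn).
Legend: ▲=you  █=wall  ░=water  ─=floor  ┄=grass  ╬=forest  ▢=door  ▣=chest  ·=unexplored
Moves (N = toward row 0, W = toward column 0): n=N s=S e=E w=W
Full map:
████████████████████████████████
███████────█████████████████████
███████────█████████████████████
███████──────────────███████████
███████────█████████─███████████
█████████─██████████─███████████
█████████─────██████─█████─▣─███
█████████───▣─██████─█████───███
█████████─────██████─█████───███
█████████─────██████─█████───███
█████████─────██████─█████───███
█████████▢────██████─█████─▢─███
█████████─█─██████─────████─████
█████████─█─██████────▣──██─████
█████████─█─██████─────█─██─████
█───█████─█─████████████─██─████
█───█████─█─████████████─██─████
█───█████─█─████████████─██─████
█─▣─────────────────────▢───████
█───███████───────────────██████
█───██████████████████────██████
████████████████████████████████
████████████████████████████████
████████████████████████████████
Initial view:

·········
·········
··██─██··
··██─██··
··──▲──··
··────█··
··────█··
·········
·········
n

·········
·········
··██─██··
··██─██··
··██▲██··
··──▢──··
··────█··
··────█··
·········

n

·········
·········
··─█─██··
··██─██··
··██▲██··
··██─██··
··──▢──··
··────█··
··────█··

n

·········
·········
··▣──██··
··─█─██··
··██▲██··
··██─██··
··██─██··
··──▢──··
··────█··

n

·········
·········
··─████··
··▣──██··
··─█▲██··
··██─██··
··██─██··
··██─██··
··──▢──··

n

·········
·········
··████─··
··─████··
··▣─▲██··
··─█─██··
··██─██··
··██─██··
··██─██··

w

·········
·········
··█████─·
··──████·
··─▣▲─██·
··──█─██·
··███─██·
···██─██·
···██─██·

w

·········
·········
··─█████─
··───████
··──▲──██
··───█─██
··████─██
····██─██
····██─██

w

·········
·········
··█─█████
··────███
··──▲▣──█
··────█─█
··█████─█
·····██─█
·····██─█

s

·········
··█─█████
··────███
··───▣──█
··──▲─█─█
··█████─█
··█████─█
·····██─█
·····──▢─

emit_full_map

█─█████─
────████
───▣──██
──▲─█─██
█████─██
█████─██
···██─██
···──▢──
···────█
···────█

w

·········
···█─████
··─────██
··────▣──
··──▲──█─
··██████─
··██████─
······██─
······──▢

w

·········
····█─███
··█─────█
··█────▣─
··█─▲───█
··███████
··███████
·······██
·······──

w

·········
·····█─██
··██─────
··██────▣
··██▲────
··███████
··███████
········█
········─

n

·········
·········
··████─██
··██─────
··██▲───▣
··██─────
··███████
··███████
········█

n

·········
·········
··████─··
··████─██
··██▲────
··██────▣
··██─────
··███████
··███████

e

·········
·········
·████─█··
·████─███
·██─▲───█
·██────▣─
·██─────█
·████████
·████████

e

·········
·········
████─██··
████─████
██──▲──██
██────▣──
██─────█─
████████─
████████─

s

·········
████─██··
████─████
██─────██
██──▲─▣──
██─────█─
████████─
████████─
······██─

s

████─██··
████─████
██─────██
██────▣──
██──▲──█─
████████─
████████─
······██─
······──▢

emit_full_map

████─██····
████─█████─
██─────████
██────▣──██
██──▲──█─██
████████─██
████████─██
······██─██
······──▢──
······────█
······────█

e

███─██···
███─█████
█─────███
█────▣──█
█───▲─█─█
███████─█
███████─█
·····██─█
·····──▢─

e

██─██····
██─█████─
─────████
────▣──██
────▲█─██
██████─██
██████─██
····██─██
····──▢──

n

·········
██─██····
██─█████─
─────████
────▲──██
─────█─██
██████─██
██████─██
····██─██

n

·········
·········
██─████··
██─█████─
────▲████
────▣──██
─────█─██
██████─██
██████─██

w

·········
·········
███─████·
███─█████
█───▲─███
█────▣──█
█─────█─█
███████─█
███████─█

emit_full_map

████─████··
████─█████─
██───▲─████
██────▣──██
██─────█─██
████████─██
████████─██
······██─██
······──▢──
······────█
······────█

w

·········
·········
████─████
████─████
██──▲──██
██────▣──
██─────█─
████████─
████████─

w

·········
·········
·████─███
·████─███
·██─▲───█
·██────▣─
·██─────█
·████████
·████████

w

·········
·········
··████─██
··████─██
··██▲────
··██────▣
··██─────
··███████
··███████

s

·········
··████─██
··████─██
··██─────
··██▲───▣
··██─────
··███████
··███████
········█

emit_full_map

████─████··
████─█████─
██─────████
██▲───▣──██
██─────█─██
████████─██
████████─██
······██─██
······──▢──
······────█
······────█


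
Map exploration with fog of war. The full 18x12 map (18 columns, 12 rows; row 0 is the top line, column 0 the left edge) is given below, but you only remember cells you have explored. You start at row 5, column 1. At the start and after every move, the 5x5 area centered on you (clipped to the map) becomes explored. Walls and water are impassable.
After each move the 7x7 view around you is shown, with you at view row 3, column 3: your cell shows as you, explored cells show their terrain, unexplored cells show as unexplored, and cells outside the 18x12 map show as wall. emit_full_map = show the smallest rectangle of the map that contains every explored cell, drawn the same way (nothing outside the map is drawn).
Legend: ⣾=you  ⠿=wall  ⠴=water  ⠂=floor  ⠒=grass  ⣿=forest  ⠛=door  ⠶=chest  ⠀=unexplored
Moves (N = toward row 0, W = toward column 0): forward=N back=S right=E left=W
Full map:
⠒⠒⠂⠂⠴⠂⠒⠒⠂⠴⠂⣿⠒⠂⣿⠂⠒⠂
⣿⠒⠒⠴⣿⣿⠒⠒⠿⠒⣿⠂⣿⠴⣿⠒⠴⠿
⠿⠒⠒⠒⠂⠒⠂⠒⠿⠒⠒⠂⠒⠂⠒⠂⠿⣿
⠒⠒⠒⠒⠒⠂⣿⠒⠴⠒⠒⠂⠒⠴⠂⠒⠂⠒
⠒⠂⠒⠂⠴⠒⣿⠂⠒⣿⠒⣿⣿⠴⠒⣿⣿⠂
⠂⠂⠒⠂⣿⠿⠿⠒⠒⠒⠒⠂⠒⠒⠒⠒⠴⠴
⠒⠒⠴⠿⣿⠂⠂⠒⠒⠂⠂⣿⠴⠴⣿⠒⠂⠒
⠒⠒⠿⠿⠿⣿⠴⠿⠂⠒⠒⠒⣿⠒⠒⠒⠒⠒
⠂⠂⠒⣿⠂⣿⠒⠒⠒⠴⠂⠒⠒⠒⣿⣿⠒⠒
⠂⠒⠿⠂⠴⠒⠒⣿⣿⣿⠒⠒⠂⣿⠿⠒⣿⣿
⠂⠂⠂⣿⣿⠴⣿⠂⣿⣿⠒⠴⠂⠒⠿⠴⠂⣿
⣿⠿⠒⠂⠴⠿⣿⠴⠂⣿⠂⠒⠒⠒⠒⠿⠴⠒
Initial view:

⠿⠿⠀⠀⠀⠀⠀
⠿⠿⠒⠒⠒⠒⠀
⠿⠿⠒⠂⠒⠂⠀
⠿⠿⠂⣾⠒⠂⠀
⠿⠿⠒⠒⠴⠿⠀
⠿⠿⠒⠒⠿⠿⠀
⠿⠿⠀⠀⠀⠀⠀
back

⠿⠿⠒⠒⠒⠒⠀
⠿⠿⠒⠂⠒⠂⠀
⠿⠿⠂⠂⠒⠂⠀
⠿⠿⠒⣾⠴⠿⠀
⠿⠿⠒⠒⠿⠿⠀
⠿⠿⠂⠂⠒⣿⠀
⠿⠿⠀⠀⠀⠀⠀

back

⠿⠿⠒⠂⠒⠂⠀
⠿⠿⠂⠂⠒⠂⠀
⠿⠿⠒⠒⠴⠿⠀
⠿⠿⠒⣾⠿⠿⠀
⠿⠿⠂⠂⠒⣿⠀
⠿⠿⠂⠒⠿⠂⠀
⠿⠿⠀⠀⠀⠀⠀

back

⠿⠿⠂⠂⠒⠂⠀
⠿⠿⠒⠒⠴⠿⠀
⠿⠿⠒⠒⠿⠿⠀
⠿⠿⠂⣾⠒⣿⠀
⠿⠿⠂⠒⠿⠂⠀
⠿⠿⠂⠂⠂⣿⠀
⠿⠿⠀⠀⠀⠀⠀

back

⠿⠿⠒⠒⠴⠿⠀
⠿⠿⠒⠒⠿⠿⠀
⠿⠿⠂⠂⠒⣿⠀
⠿⠿⠂⣾⠿⠂⠀
⠿⠿⠂⠂⠂⣿⠀
⠿⠿⣿⠿⠒⠂⠀
⠿⠿⠿⠿⠿⠿⠿

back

⠿⠿⠒⠒⠿⠿⠀
⠿⠿⠂⠂⠒⣿⠀
⠿⠿⠂⠒⠿⠂⠀
⠿⠿⠂⣾⠂⣿⠀
⠿⠿⣿⠿⠒⠂⠀
⠿⠿⠿⠿⠿⠿⠿
⠿⠿⠿⠿⠿⠿⠿

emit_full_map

⠒⠒⠒⠒
⠒⠂⠒⠂
⠂⠂⠒⠂
⠒⠒⠴⠿
⠒⠒⠿⠿
⠂⠂⠒⣿
⠂⠒⠿⠂
⠂⣾⠂⣿
⣿⠿⠒⠂

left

⠿⠿⠿⠒⠒⠿⠿
⠿⠿⠿⠂⠂⠒⣿
⠿⠿⠿⠂⠒⠿⠂
⠿⠿⠿⣾⠂⠂⣿
⠿⠿⠿⣿⠿⠒⠂
⠿⠿⠿⠿⠿⠿⠿
⠿⠿⠿⠿⠿⠿⠿

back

⠿⠿⠿⠂⠂⠒⣿
⠿⠿⠿⠂⠒⠿⠂
⠿⠿⠿⠂⠂⠂⣿
⠿⠿⠿⣾⠿⠒⠂
⠿⠿⠿⠿⠿⠿⠿
⠿⠿⠿⠿⠿⠿⠿
⠿⠿⠿⠿⠿⠿⠿

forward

⠿⠿⠿⠒⠒⠿⠿
⠿⠿⠿⠂⠂⠒⣿
⠿⠿⠿⠂⠒⠿⠂
⠿⠿⠿⣾⠂⠂⣿
⠿⠿⠿⣿⠿⠒⠂
⠿⠿⠿⠿⠿⠿⠿
⠿⠿⠿⠿⠿⠿⠿

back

⠿⠿⠿⠂⠂⠒⣿
⠿⠿⠿⠂⠒⠿⠂
⠿⠿⠿⠂⠂⠂⣿
⠿⠿⠿⣾⠿⠒⠂
⠿⠿⠿⠿⠿⠿⠿
⠿⠿⠿⠿⠿⠿⠿
⠿⠿⠿⠿⠿⠿⠿

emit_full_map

⠒⠒⠒⠒
⠒⠂⠒⠂
⠂⠂⠒⠂
⠒⠒⠴⠿
⠒⠒⠿⠿
⠂⠂⠒⣿
⠂⠒⠿⠂
⠂⠂⠂⣿
⣾⠿⠒⠂


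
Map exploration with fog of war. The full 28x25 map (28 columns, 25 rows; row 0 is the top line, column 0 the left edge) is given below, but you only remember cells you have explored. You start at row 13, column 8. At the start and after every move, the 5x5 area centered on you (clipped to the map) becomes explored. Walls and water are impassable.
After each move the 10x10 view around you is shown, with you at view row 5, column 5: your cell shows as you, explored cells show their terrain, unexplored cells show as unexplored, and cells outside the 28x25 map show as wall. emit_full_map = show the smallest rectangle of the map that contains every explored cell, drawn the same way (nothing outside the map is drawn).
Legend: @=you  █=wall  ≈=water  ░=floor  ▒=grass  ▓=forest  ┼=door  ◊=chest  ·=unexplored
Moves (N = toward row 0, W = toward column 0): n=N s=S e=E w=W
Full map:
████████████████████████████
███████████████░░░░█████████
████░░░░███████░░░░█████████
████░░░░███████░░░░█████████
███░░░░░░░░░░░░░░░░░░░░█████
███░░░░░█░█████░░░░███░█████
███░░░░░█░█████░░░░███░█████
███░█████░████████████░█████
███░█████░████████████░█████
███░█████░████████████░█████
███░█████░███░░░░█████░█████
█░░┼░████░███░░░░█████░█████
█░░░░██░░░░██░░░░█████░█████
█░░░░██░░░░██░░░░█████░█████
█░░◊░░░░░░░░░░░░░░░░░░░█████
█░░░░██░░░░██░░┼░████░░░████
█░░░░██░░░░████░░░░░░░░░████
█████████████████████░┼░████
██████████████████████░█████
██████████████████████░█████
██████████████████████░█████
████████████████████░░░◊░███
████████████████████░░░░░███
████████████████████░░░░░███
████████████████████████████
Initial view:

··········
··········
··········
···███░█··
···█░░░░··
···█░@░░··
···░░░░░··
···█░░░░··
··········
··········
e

··········
··········
··········
··███░██··
··█░░░░█··
··█░░@░█··
··░░░░░░··
··█░░░░█··
··········
··········

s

··········
··········
··███░██··
··█░░░░█··
··█░░░░█··
··░░░@░░··
··█░░░░█··
···░░░░█··
··········
··········

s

··········
··███░██··
··█░░░░█··
··█░░░░█··
··░░░░░░··
··█░░@░█··
···░░░░█··
···█████··
··········
··········

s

··███░██··
··█░░░░█··
··█░░░░█··
··░░░░░░··
··█░░░░█··
···░░@░█··
···█████··
···█████··
··········
··········

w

···███░██·
···█░░░░█·
···█░░░░█·
···░░░░░░·
···█░░░░█·
···█░@░░█·
···██████·
···██████·
··········
··········

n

··········
···███░██·
···█░░░░█·
···█░░░░█·
···░░░░░░·
···█░@░░█·
···█░░░░█·
···██████·
···██████·
··········

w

··········
····███░██
····█░░░░█
···██░░░░█
···░░░░░░░
···██@░░░█
···██░░░░█
···███████
····██████
··········

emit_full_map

·███░██
·█░░░░█
██░░░░█
░░░░░░░
██@░░░█
██░░░░█
███████
·██████

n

··········
··········
····███░██
···██░░░░█
···██░░░░█
···░░@░░░░
···██░░░░█
···██░░░░█
···███████
····██████

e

··········
··········
···███░██·
··██░░░░█·
··██░░░░█·
··░░░@░░░·
··██░░░░█·
··██░░░░█·
··███████·
···██████·

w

··········
··········
····███░██
···██░░░░█
···██░░░░█
···░░@░░░░
···██░░░░█
···██░░░░█
···███████
····██████

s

··········
····███░██
···██░░░░█
···██░░░░█
···░░░░░░░
···██@░░░█
···██░░░░█
···███████
····██████
··········

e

··········
···███░██·
··██░░░░█·
··██░░░░█·
··░░░░░░░·
··██░@░░█·
··██░░░░█·
··███████·
···██████·
··········

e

··········
··███░██··
·██░░░░█··
·██░░░░█··
·░░░░░░░··
·██░░@░█··
·██░░░░█··
·███████··
··██████··
··········

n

··········
··········
··███░██··
·██░░░░█··
·██░░░░█··
·░░░░@░░··
·██░░░░█··
·██░░░░█··
·███████··
··██████··

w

··········
··········
···███░██·
··██░░░░█·
··██░░░░█·
··░░░@░░░·
··██░░░░█·
··██░░░░█·
··███████·
···██████·

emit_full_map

·███░██
██░░░░█
██░░░░█
░░░@░░░
██░░░░█
██░░░░█
███████
·██████

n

··········
··········
··········
···███░██·
··██░░░░█·
··██░@░░█·
··░░░░░░░·
··██░░░░█·
··██░░░░█·
··███████·

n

··········
··········
··········
···███░█··
···███░██·
··██░@░░█·
··██░░░░█·
··░░░░░░░·
··██░░░░█·
··██░░░░█·

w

··········
··········
··········
···████░█·
···████░██
···██@░░░█
···██░░░░█
···░░░░░░░
···██░░░░█
···██░░░░█

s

··········
··········
···████░█·
···████░██
···██░░░░█
···██@░░░█
···░░░░░░░
···██░░░░█
···██░░░░█
···███████

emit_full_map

████░█·
████░██
██░░░░█
██@░░░█
░░░░░░░
██░░░░█
██░░░░█
███████
·██████


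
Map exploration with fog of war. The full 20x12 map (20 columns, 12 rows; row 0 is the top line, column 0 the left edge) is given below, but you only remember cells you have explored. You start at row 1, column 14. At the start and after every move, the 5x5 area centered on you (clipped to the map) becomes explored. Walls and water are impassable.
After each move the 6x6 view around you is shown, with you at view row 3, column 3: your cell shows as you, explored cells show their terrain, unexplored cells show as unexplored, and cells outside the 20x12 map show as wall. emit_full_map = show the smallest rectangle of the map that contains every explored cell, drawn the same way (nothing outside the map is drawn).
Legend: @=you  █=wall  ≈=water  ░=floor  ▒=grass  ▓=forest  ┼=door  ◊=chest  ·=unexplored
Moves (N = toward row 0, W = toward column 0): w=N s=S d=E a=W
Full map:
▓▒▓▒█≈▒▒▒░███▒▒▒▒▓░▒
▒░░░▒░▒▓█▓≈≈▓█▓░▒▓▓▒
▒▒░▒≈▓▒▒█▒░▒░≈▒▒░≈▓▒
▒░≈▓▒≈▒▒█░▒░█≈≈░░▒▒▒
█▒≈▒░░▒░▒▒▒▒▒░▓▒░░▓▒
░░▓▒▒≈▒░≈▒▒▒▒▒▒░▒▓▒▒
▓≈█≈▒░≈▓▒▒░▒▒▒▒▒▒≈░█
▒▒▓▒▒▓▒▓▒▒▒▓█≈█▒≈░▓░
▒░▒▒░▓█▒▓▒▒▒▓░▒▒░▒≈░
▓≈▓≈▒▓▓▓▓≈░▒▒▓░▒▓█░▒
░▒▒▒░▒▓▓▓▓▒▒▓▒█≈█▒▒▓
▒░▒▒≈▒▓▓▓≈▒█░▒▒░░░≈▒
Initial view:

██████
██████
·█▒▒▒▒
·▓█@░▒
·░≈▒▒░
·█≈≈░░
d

██████
██████
█▒▒▒▒▓
▓█▓@▒▓
░≈▒▒░≈
█≈≈░░▒

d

██████
██████
▒▒▒▒▓░
█▓░@▓▓
≈▒▒░≈▓
≈≈░░▒▒

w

██████
██████
██████
▒▒▒@▓░
█▓░▒▓▓
≈▒▒░≈▓

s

██████
██████
▒▒▒▒▓░
█▓░@▓▓
≈▒▒░≈▓
≈≈░░▒▒

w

██████
██████
██████
▒▒▒@▓░
█▓░▒▓▓
≈▒▒░≈▓

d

██████
██████
██████
▒▒▒@░▒
▓░▒▓▓▒
▒▒░≈▓▒


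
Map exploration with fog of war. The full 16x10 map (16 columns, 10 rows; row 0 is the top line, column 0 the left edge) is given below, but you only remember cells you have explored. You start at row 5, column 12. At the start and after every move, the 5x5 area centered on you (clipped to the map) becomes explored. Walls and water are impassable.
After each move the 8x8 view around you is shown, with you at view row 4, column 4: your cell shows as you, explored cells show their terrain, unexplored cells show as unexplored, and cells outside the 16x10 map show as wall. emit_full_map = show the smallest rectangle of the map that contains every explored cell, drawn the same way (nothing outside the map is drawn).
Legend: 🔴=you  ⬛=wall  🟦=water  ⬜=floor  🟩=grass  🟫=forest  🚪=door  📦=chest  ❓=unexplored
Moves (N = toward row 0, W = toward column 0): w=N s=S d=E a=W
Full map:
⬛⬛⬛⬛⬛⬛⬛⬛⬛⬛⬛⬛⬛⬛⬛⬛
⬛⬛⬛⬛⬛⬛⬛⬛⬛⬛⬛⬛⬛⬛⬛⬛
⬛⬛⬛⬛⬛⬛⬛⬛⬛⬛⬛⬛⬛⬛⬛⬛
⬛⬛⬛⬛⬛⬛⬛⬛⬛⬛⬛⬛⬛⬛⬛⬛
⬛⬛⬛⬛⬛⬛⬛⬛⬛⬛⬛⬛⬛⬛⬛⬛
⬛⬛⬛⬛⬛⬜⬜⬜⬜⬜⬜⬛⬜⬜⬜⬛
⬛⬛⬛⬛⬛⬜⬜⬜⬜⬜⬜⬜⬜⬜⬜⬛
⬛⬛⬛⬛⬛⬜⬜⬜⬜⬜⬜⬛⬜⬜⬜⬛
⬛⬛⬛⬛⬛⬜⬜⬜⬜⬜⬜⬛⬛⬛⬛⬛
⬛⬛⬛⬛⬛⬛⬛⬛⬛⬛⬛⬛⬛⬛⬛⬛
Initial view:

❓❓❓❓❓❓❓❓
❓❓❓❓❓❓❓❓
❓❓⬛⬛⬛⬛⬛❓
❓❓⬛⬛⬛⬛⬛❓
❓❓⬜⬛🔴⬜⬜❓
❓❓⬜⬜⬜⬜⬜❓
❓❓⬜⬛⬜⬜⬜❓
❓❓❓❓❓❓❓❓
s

❓❓❓❓❓❓❓❓
❓❓⬛⬛⬛⬛⬛❓
❓❓⬛⬛⬛⬛⬛❓
❓❓⬜⬛⬜⬜⬜❓
❓❓⬜⬜🔴⬜⬜❓
❓❓⬜⬛⬜⬜⬜❓
❓❓⬜⬛⬛⬛⬛❓
❓❓❓❓❓❓❓❓

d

❓❓❓❓❓❓❓⬛
❓⬛⬛⬛⬛⬛❓⬛
❓⬛⬛⬛⬛⬛⬛⬛
❓⬜⬛⬜⬜⬜⬛⬛
❓⬜⬜⬜🔴⬜⬛⬛
❓⬜⬛⬜⬜⬜⬛⬛
❓⬜⬛⬛⬛⬛⬛⬛
❓❓❓❓❓❓❓⬛

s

❓⬛⬛⬛⬛⬛❓⬛
❓⬛⬛⬛⬛⬛⬛⬛
❓⬜⬛⬜⬜⬜⬛⬛
❓⬜⬜⬜⬜⬜⬛⬛
❓⬜⬛⬜🔴⬜⬛⬛
❓⬜⬛⬛⬛⬛⬛⬛
❓❓⬛⬛⬛⬛⬛⬛
⬛⬛⬛⬛⬛⬛⬛⬛

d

⬛⬛⬛⬛⬛❓⬛⬛
⬛⬛⬛⬛⬛⬛⬛⬛
⬜⬛⬜⬜⬜⬛⬛⬛
⬜⬜⬜⬜⬜⬛⬛⬛
⬜⬛⬜⬜🔴⬛⬛⬛
⬜⬛⬛⬛⬛⬛⬛⬛
❓⬛⬛⬛⬛⬛⬛⬛
⬛⬛⬛⬛⬛⬛⬛⬛

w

❓❓❓❓❓❓⬛⬛
⬛⬛⬛⬛⬛❓⬛⬛
⬛⬛⬛⬛⬛⬛⬛⬛
⬜⬛⬜⬜⬜⬛⬛⬛
⬜⬜⬜⬜🔴⬛⬛⬛
⬜⬛⬜⬜⬜⬛⬛⬛
⬜⬛⬛⬛⬛⬛⬛⬛
❓⬛⬛⬛⬛⬛⬛⬛

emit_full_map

⬛⬛⬛⬛⬛❓
⬛⬛⬛⬛⬛⬛
⬜⬛⬜⬜⬜⬛
⬜⬜⬜⬜🔴⬛
⬜⬛⬜⬜⬜⬛
⬜⬛⬛⬛⬛⬛
❓⬛⬛⬛⬛⬛

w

❓❓❓❓❓❓⬛⬛
❓❓❓❓❓❓⬛⬛
⬛⬛⬛⬛⬛⬛⬛⬛
⬛⬛⬛⬛⬛⬛⬛⬛
⬜⬛⬜⬜🔴⬛⬛⬛
⬜⬜⬜⬜⬜⬛⬛⬛
⬜⬛⬜⬜⬜⬛⬛⬛
⬜⬛⬛⬛⬛⬛⬛⬛

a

❓❓❓❓❓❓❓⬛
❓❓❓❓❓❓❓⬛
❓⬛⬛⬛⬛⬛⬛⬛
❓⬛⬛⬛⬛⬛⬛⬛
❓⬜⬛⬜🔴⬜⬛⬛
❓⬜⬜⬜⬜⬜⬛⬛
❓⬜⬛⬜⬜⬜⬛⬛
❓⬜⬛⬛⬛⬛⬛⬛

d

❓❓❓❓❓❓⬛⬛
❓❓❓❓❓❓⬛⬛
⬛⬛⬛⬛⬛⬛⬛⬛
⬛⬛⬛⬛⬛⬛⬛⬛
⬜⬛⬜⬜🔴⬛⬛⬛
⬜⬜⬜⬜⬜⬛⬛⬛
⬜⬛⬜⬜⬜⬛⬛⬛
⬜⬛⬛⬛⬛⬛⬛⬛

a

❓❓❓❓❓❓❓⬛
❓❓❓❓❓❓❓⬛
❓⬛⬛⬛⬛⬛⬛⬛
❓⬛⬛⬛⬛⬛⬛⬛
❓⬜⬛⬜🔴⬜⬛⬛
❓⬜⬜⬜⬜⬜⬛⬛
❓⬜⬛⬜⬜⬜⬛⬛
❓⬜⬛⬛⬛⬛⬛⬛


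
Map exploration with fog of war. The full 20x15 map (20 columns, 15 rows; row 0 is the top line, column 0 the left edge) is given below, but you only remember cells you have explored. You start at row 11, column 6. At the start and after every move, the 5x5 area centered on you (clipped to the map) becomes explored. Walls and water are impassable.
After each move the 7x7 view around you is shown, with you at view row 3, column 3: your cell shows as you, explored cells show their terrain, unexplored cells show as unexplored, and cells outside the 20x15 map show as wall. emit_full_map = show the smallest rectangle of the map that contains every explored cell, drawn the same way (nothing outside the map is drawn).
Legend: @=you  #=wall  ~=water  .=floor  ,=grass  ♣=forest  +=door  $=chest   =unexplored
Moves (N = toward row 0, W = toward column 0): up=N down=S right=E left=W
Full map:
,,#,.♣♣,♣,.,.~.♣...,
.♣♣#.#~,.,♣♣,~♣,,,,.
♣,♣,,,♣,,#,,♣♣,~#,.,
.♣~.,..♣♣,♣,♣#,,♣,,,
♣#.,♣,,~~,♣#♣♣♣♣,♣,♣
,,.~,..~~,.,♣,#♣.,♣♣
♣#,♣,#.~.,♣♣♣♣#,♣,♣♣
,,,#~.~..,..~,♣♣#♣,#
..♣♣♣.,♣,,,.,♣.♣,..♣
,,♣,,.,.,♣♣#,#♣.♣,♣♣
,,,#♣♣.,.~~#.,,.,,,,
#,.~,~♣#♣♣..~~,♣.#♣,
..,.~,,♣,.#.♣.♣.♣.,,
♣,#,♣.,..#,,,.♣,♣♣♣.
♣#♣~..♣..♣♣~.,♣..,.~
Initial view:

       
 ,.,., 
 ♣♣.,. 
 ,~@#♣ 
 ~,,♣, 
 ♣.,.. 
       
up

       
 ♣.,♣, 
 ,.,., 
 ♣♣@,. 
 ,~♣#♣ 
 ~,,♣, 
 ♣.,.. 

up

       
 ~.~.. 
 ♣.,♣, 
 ,.@., 
 ♣♣.,. 
 ,~♣#♣ 
 ~,,♣, 

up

       
 ,#.~. 
 ~.~.. 
 ♣.@♣, 
 ,.,., 
 ♣♣.,. 
 ,~♣#♣ 

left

       
 ♣,#.~.
 #~.~..
 ♣♣@,♣,
 ,,.,.,
 #♣♣.,.
  ,~♣#♣

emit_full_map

♣,#.~.
#~.~..
♣♣@,♣,
,,.,.,
#♣♣.,.
 ,~♣#♣
 ~,,♣,
 ♣.,..

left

       
 ,♣,#.~
 ,#~.~.
 ♣♣@.,♣
 ♣,,.,.
 ,#♣♣.,
   ,~♣#

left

       
 #,♣,#.
 ,,#~.~
 .♣@♣.,
 ,♣,,.,
 ,,#♣♣.
    ,~♣

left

#      
#♣#,♣,#
#,,,#~.
#..@♣♣.
#,,♣,,.
#,,,#♣♣
#    ,~

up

#      
#,,.~, 
#♣#,♣,#
#,,@#~.
#..♣♣♣.
#,,♣,,.
#,,,#♣♣

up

#      
#♣#.,♣ 
#,,.~, 
#♣#@♣,#
#,,,#~.
#..♣♣♣.
#,,♣,,.

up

#      
#.♣~., 
#♣#.,♣ 
#,,@~, 
#♣#,♣,#
#,,,#~.
#..♣♣♣.

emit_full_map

.♣~.,    
♣#.,♣    
,,@~,    
♣#,♣,#.~.
,,,#~.~..
..♣♣♣.,♣,
,,♣,,.,.,
,,,#♣♣.,.
    ,~♣#♣
    ~,,♣,
    ♣.,..


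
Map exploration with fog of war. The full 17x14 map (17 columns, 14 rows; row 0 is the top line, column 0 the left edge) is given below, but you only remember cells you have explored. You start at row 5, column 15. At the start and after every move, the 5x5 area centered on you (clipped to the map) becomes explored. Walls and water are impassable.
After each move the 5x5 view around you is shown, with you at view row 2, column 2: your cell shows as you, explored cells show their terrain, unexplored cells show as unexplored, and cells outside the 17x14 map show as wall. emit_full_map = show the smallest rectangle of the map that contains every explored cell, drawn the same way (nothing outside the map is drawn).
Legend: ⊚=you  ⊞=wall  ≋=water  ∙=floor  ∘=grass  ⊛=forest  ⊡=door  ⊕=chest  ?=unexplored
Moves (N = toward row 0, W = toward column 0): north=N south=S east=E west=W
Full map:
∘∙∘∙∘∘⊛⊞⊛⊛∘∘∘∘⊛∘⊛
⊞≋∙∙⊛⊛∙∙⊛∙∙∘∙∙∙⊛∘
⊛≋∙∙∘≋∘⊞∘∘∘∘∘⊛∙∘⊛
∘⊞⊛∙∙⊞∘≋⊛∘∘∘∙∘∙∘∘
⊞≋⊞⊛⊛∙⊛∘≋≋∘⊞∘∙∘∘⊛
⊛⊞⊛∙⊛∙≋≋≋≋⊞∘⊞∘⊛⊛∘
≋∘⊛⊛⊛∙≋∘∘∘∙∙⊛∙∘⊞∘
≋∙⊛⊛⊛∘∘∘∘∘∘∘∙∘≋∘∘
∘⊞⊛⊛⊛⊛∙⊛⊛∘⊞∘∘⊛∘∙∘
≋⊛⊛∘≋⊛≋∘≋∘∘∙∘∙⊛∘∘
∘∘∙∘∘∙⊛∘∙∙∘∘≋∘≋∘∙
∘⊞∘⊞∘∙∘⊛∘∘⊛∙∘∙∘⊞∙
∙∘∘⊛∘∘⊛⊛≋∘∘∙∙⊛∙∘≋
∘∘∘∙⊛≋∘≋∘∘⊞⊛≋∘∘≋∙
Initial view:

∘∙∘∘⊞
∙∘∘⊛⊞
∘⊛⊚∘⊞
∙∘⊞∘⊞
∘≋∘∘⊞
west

∙∘∙∘∘
∘∙∘∘⊛
⊞∘⊚⊛∘
⊛∙∘⊞∘
∙∘≋∘∘

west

∘∙∘∙∘
⊞∘∙∘∘
∘⊞⊚⊛⊛
∙⊛∙∘⊞
∘∙∘≋∘

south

⊞∘∙∘∘
∘⊞∘⊛⊛
∙⊛⊚∘⊞
∘∙∘≋∘
∘∘⊛∘∙

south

∘⊞∘⊛⊛
∙⊛∙∘⊞
∘∙⊚≋∘
∘∘⊛∘∙
∙∘∙⊛∘

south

∙⊛∙∘⊞
∘∙∘≋∘
∘∘⊚∘∙
∙∘∙⊛∘
∘≋∘≋∘

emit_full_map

∘∙∘∙∘∘
⊞∘∙∘∘⊛
∘⊞∘⊛⊛∘
∙⊛∙∘⊞∘
∘∙∘≋∘∘
∘∘⊚∘∙?
∙∘∙⊛∘?
∘≋∘≋∘?

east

⊛∙∘⊞∘
∙∘≋∘∘
∘⊛⊚∙∘
∘∙⊛∘∘
≋∘≋∘∙

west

∙⊛∙∘⊞
∘∙∘≋∘
∘∘⊚∘∙
∙∘∙⊛∘
∘≋∘≋∘

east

⊛∙∘⊞∘
∙∘≋∘∘
∘⊛⊚∙∘
∘∙⊛∘∘
≋∘≋∘∙
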